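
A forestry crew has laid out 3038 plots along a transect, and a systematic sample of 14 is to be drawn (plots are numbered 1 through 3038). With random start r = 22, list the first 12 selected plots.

k = N/n = 3038/14 = 217
plot 1: 22
plot 2: 22 + 217 = 239
plot 3: 239 + 217 = 456
plot 4: 456 + 217 = 673
plot 5: 673 + 217 = 890
plot 6: 890 + 217 = 1107
plot 7: 1107 + 217 = 1324
plot 8: 1324 + 217 = 1541
plot 9: 1541 + 217 = 1758
plot 10: 1758 + 217 = 1975
plot 11: 1975 + 217 = 2192
plot 12: 2192 + 217 = 2409

22, 239, 456, 673, 890, 1107, 1324, 1541, 1758, 1975, 2192, 2409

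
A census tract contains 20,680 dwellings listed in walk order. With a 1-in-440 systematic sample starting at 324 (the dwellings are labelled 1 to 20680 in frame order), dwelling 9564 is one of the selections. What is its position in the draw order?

k = 440
position = (9564 − 324)/440 + 1 = 9240/440 + 1 = 21 + 1 = 22

22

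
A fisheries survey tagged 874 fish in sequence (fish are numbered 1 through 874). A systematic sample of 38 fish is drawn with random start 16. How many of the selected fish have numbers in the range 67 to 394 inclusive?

k = 874/38 = 23
First selection ≥ 67: 16 + ⌈(67−16)/23⌉·23 = 16 + 3×23 = 85
Last selection ≤ 394: 16 + ⌊(394−16)/23⌋·23 = 16 + 16×23 = 384
Count = 16 − 3 + 1 = 14

14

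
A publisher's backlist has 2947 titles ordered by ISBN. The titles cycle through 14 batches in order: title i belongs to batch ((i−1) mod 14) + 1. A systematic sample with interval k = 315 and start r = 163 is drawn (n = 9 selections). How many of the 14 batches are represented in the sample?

Consecutive selections differ by k = 315, so their batch numbers differ by 315 mod 14 = 7.
gcd(315, 14) = 7, so the sample visits 14/7 = 2 distinct residues mod 14.
Start 163 is batch 9; the batches hit are 2, 9.

2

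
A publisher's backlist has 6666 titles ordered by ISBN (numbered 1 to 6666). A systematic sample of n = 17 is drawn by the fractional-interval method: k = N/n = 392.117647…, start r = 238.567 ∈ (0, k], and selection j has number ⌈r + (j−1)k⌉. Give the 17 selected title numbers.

239, 631, 1023, 1415, 1808, 2200, 2592, 2984, 3376, 3768, 4160, 4552, 4944, 5337, 5729, 6121, 6513

j=1: r + 0k = 238.567 → ⌈·⌉ = 239
j=2: r + 1k = 630.684647… → ⌈·⌉ = 631
j=3: r + 2k = 1022.802294… → ⌈·⌉ = 1023
j=4: r + 3k = 1414.919941… → ⌈·⌉ = 1415
j=5: r + 4k = 1807.037588… → ⌈·⌉ = 1808
j=6: r + 5k = 2199.155235… → ⌈·⌉ = 2200
j=7: r + 6k = 2591.272882… → ⌈·⌉ = 2592
j=8: r + 7k = 2983.390529… → ⌈·⌉ = 2984
j=9: r + 8k = 3375.508176… → ⌈·⌉ = 3376
j=10: r + 9k = 3767.625823… → ⌈·⌉ = 3768
j=11: r + 10k = 4159.743470… → ⌈·⌉ = 4160
j=12: r + 11k = 4551.861117… → ⌈·⌉ = 4552
j=13: r + 12k = 4943.978764… → ⌈·⌉ = 4944
j=14: r + 13k = 5336.096411… → ⌈·⌉ = 5337
j=15: r + 14k = 5728.214058… → ⌈·⌉ = 5729
j=16: r + 15k = 6120.331705… → ⌈·⌉ = 6121
j=17: r + 16k = 6512.449352… → ⌈·⌉ = 6513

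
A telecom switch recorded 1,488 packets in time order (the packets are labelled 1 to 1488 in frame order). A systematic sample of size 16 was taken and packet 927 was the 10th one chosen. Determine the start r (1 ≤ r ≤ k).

k = 1488/16 = 93
r = 927 − (10−1)×93 = 927 − 837 = 90

90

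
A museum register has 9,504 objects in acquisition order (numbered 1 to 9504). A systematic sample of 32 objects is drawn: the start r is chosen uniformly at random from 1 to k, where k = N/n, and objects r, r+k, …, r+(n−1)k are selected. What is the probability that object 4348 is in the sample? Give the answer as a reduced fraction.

1/297

k = 9504/32 = 297.
Object 4348 is selected iff r ≡ 4348 (mod 297); exactly one such r in {1,…,297}.
Inclusion probability = 1/297.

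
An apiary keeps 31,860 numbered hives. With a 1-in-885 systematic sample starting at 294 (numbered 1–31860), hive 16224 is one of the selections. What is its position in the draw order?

k = 885
position = (16224 − 294)/885 + 1 = 15930/885 + 1 = 18 + 1 = 19

19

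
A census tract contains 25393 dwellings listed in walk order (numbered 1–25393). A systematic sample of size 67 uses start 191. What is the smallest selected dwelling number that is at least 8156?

8529

k = 25393/67 = 379
Steps past start: ⌈(8156 − 191)/379⌉ = ⌈7965/379⌉ = 22
Selected dwelling: 191 + 22×379 = 8529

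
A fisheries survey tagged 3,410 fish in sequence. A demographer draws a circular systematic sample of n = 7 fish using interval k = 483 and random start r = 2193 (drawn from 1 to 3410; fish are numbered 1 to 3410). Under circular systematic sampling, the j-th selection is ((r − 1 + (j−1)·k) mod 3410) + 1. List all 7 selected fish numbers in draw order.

Selection 1: 2193
Selection 2: 2193 + 483 = 2676
Selection 3: 2676 + 483 = 3159
Selection 4: 3159 + 483 = 3642 → 3642 − 3410 = 232
Selection 5: 232 + 483 = 715
Selection 6: 715 + 483 = 1198
Selection 7: 1198 + 483 = 1681

2193, 2676, 3159, 232, 715, 1198, 1681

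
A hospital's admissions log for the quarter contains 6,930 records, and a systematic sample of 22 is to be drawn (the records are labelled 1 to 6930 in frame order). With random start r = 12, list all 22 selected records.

k = N/n = 6930/22 = 315
record 1: 12
record 2: 12 + 315 = 327
record 3: 327 + 315 = 642
record 4: 642 + 315 = 957
record 5: 957 + 315 = 1272
record 6: 1272 + 315 = 1587
record 7: 1587 + 315 = 1902
record 8: 1902 + 315 = 2217
record 9: 2217 + 315 = 2532
record 10: 2532 + 315 = 2847
record 11: 2847 + 315 = 3162
record 12: 3162 + 315 = 3477
record 13: 3477 + 315 = 3792
record 14: 3792 + 315 = 4107
record 15: 4107 + 315 = 4422
record 16: 4422 + 315 = 4737
record 17: 4737 + 315 = 5052
record 18: 5052 + 315 = 5367
record 19: 5367 + 315 = 5682
record 20: 5682 + 315 = 5997
record 21: 5997 + 315 = 6312
record 22: 6312 + 315 = 6627

12, 327, 642, 957, 1272, 1587, 1902, 2217, 2532, 2847, 3162, 3477, 3792, 4107, 4422, 4737, 5052, 5367, 5682, 5997, 6312, 6627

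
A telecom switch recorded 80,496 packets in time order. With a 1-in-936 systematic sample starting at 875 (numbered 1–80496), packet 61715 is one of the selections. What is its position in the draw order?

k = 936
position = (61715 − 875)/936 + 1 = 60840/936 + 1 = 65 + 1 = 66

66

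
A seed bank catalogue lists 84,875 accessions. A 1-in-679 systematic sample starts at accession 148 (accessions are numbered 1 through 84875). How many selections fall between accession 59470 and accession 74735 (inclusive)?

22

k = 679
First selection ≥ 59470: 148 + ⌈(59470−148)/679⌉·679 = 148 + 88×679 = 59900
Last selection ≤ 74735: 148 + ⌊(74735−148)/679⌋·679 = 148 + 109×679 = 74159
Count = 109 − 88 + 1 = 22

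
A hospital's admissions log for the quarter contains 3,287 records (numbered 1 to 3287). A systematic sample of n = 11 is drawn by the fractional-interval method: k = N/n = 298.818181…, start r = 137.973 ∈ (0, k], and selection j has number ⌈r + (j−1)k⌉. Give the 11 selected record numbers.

138, 437, 736, 1035, 1334, 1633, 1931, 2230, 2529, 2828, 3127

j=1: r + 0k = 137.973 → ⌈·⌉ = 138
j=2: r + 1k = 436.791181… → ⌈·⌉ = 437
j=3: r + 2k = 735.609363… → ⌈·⌉ = 736
j=4: r + 3k = 1034.427545… → ⌈·⌉ = 1035
j=5: r + 4k = 1333.245727… → ⌈·⌉ = 1334
j=6: r + 5k = 1632.063909… → ⌈·⌉ = 1633
j=7: r + 6k = 1930.882090… → ⌈·⌉ = 1931
j=8: r + 7k = 2229.700272… → ⌈·⌉ = 2230
j=9: r + 8k = 2528.518454… → ⌈·⌉ = 2529
j=10: r + 9k = 2827.336636… → ⌈·⌉ = 2828
j=11: r + 10k = 3126.154818… → ⌈·⌉ = 3127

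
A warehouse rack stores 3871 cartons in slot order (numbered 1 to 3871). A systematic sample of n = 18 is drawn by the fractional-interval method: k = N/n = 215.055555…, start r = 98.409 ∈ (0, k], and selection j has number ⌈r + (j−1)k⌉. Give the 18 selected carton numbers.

j=1: r + 0k = 98.409 → ⌈·⌉ = 99
j=2: r + 1k = 313.464555… → ⌈·⌉ = 314
j=3: r + 2k = 528.520111… → ⌈·⌉ = 529
j=4: r + 3k = 743.575666… → ⌈·⌉ = 744
j=5: r + 4k = 958.631222… → ⌈·⌉ = 959
j=6: r + 5k = 1173.686777… → ⌈·⌉ = 1174
j=7: r + 6k = 1388.742333… → ⌈·⌉ = 1389
j=8: r + 7k = 1603.797888… → ⌈·⌉ = 1604
j=9: r + 8k = 1818.853444… → ⌈·⌉ = 1819
j=10: r + 9k = 2033.909 → ⌈·⌉ = 2034
j=11: r + 10k = 2248.964555… → ⌈·⌉ = 2249
j=12: r + 11k = 2464.020111… → ⌈·⌉ = 2465
j=13: r + 12k = 2679.075666… → ⌈·⌉ = 2680
j=14: r + 13k = 2894.131222… → ⌈·⌉ = 2895
j=15: r + 14k = 3109.186777… → ⌈·⌉ = 3110
j=16: r + 15k = 3324.242333… → ⌈·⌉ = 3325
j=17: r + 16k = 3539.297888… → ⌈·⌉ = 3540
j=18: r + 17k = 3754.353444… → ⌈·⌉ = 3755

99, 314, 529, 744, 959, 1174, 1389, 1604, 1819, 2034, 2249, 2465, 2680, 2895, 3110, 3325, 3540, 3755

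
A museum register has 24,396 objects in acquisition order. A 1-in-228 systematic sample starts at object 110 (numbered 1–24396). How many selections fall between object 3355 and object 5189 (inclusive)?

k = 228
First selection ≥ 3355: 110 + ⌈(3355−110)/228⌉·228 = 110 + 15×228 = 3530
Last selection ≤ 5189: 110 + ⌊(5189−110)/228⌋·228 = 110 + 22×228 = 5126
Count = 22 − 15 + 1 = 8

8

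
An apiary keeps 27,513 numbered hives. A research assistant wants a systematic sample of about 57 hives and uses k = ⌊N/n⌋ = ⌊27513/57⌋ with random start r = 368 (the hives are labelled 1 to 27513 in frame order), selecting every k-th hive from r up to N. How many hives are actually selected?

k = ⌊27513/57⌋ = 482
Achieved size = ⌊(27513 − 368)/482⌋ + 1 = ⌊27145/482⌋ + 1 = 56 + 1 = 57
(last selection: 368 + 56×482 = 27360 ≤ 27513; next would be 27842 > 27513)

57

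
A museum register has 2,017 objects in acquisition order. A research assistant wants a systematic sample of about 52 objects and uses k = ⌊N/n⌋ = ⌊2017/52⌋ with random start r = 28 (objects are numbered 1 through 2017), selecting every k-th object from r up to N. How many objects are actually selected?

53

k = ⌊2017/52⌋ = 38
Achieved size = ⌊(2017 − 28)/38⌋ + 1 = ⌊1989/38⌋ + 1 = 52 + 1 = 53
(last selection: 28 + 52×38 = 2004 ≤ 2017; next would be 2042 > 2017)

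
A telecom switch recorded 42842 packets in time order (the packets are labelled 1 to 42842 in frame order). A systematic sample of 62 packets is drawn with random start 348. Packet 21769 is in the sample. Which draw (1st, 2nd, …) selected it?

32

k = 42842/62 = 691
position = (21769 − 348)/691 + 1 = 21421/691 + 1 = 31 + 1 = 32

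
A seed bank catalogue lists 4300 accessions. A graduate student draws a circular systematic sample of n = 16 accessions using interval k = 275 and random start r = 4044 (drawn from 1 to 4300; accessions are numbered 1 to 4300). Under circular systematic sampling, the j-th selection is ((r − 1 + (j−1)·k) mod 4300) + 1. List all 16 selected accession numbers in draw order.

Selection 1: 4044
Selection 2: 4044 + 275 = 4319 → 4319 − 4300 = 19
Selection 3: 19 + 275 = 294
Selection 4: 294 + 275 = 569
Selection 5: 569 + 275 = 844
Selection 6: 844 + 275 = 1119
Selection 7: 1119 + 275 = 1394
Selection 8: 1394 + 275 = 1669
Selection 9: 1669 + 275 = 1944
Selection 10: 1944 + 275 = 2219
Selection 11: 2219 + 275 = 2494
Selection 12: 2494 + 275 = 2769
Selection 13: 2769 + 275 = 3044
Selection 14: 3044 + 275 = 3319
Selection 15: 3319 + 275 = 3594
Selection 16: 3594 + 275 = 3869

4044, 19, 294, 569, 844, 1119, 1394, 1669, 1944, 2219, 2494, 2769, 3044, 3319, 3594, 3869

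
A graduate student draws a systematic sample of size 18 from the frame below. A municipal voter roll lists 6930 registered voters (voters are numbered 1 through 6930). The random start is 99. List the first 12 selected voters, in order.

99, 484, 869, 1254, 1639, 2024, 2409, 2794, 3179, 3564, 3949, 4334

k = N/n = 6930/18 = 385
voter 1: 99
voter 2: 99 + 385 = 484
voter 3: 484 + 385 = 869
voter 4: 869 + 385 = 1254
voter 5: 1254 + 385 = 1639
voter 6: 1639 + 385 = 2024
voter 7: 2024 + 385 = 2409
voter 8: 2409 + 385 = 2794
voter 9: 2794 + 385 = 3179
voter 10: 3179 + 385 = 3564
voter 11: 3564 + 385 = 3949
voter 12: 3949 + 385 = 4334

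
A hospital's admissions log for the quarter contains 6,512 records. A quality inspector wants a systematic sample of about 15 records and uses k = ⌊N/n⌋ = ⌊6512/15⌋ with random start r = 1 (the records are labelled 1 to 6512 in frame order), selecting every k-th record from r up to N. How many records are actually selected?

16

k = ⌊6512/15⌋ = 434
Achieved size = ⌊(6512 − 1)/434⌋ + 1 = ⌊6511/434⌋ + 1 = 15 + 1 = 16
(last selection: 1 + 15×434 = 6511 ≤ 6512; next would be 6945 > 6512)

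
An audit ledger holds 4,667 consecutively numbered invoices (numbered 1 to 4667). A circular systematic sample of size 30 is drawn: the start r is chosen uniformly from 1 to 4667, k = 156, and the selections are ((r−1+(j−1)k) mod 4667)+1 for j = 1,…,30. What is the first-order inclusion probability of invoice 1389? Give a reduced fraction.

For each position j, as r ranges over 1…4667 the j-th selection hits every invoice exactly once, so invoice 1389 is selected for exactly 30 of the 4667 starts.
Inclusion probability = 30/4667.

30/4667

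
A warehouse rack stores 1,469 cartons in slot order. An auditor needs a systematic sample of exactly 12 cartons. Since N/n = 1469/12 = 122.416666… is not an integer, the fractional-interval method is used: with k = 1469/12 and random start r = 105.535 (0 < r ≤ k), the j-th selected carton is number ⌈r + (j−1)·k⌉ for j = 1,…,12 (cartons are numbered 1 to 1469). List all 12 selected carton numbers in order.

106, 228, 351, 473, 596, 718, 841, 963, 1085, 1208, 1330, 1453

j=1: r + 0k = 105.535 → ⌈·⌉ = 106
j=2: r + 1k = 227.951666… → ⌈·⌉ = 228
j=3: r + 2k = 350.368333… → ⌈·⌉ = 351
j=4: r + 3k = 472.785 → ⌈·⌉ = 473
j=5: r + 4k = 595.201666… → ⌈·⌉ = 596
j=6: r + 5k = 717.618333… → ⌈·⌉ = 718
j=7: r + 6k = 840.035 → ⌈·⌉ = 841
j=8: r + 7k = 962.451666… → ⌈·⌉ = 963
j=9: r + 8k = 1084.868333… → ⌈·⌉ = 1085
j=10: r + 9k = 1207.285 → ⌈·⌉ = 1208
j=11: r + 10k = 1329.701666… → ⌈·⌉ = 1330
j=12: r + 11k = 1452.118333… → ⌈·⌉ = 1453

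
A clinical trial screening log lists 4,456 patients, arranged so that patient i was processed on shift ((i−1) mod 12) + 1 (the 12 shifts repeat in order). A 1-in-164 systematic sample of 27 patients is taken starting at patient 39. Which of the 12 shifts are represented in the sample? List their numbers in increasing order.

Consecutive selections differ by k = 164, so their shift numbers differ by 164 mod 12 = 8.
gcd(164, 12) = 4, so the sample visits 12/4 = 3 distinct residues mod 12.
Start 39 is shift 3; the shifts hit are 3, 7, 11.

3, 7, 11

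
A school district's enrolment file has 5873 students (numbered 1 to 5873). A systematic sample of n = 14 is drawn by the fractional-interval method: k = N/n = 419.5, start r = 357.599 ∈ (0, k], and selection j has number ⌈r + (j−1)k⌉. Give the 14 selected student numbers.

j=1: r + 0k = 357.599 → ⌈·⌉ = 358
j=2: r + 1k = 777.099 → ⌈·⌉ = 778
j=3: r + 2k = 1196.599 → ⌈·⌉ = 1197
j=4: r + 3k = 1616.099 → ⌈·⌉ = 1617
j=5: r + 4k = 2035.599 → ⌈·⌉ = 2036
j=6: r + 5k = 2455.099 → ⌈·⌉ = 2456
j=7: r + 6k = 2874.599 → ⌈·⌉ = 2875
j=8: r + 7k = 3294.099 → ⌈·⌉ = 3295
j=9: r + 8k = 3713.599 → ⌈·⌉ = 3714
j=10: r + 9k = 4133.099 → ⌈·⌉ = 4134
j=11: r + 10k = 4552.599 → ⌈·⌉ = 4553
j=12: r + 11k = 4972.099 → ⌈·⌉ = 4973
j=13: r + 12k = 5391.599 → ⌈·⌉ = 5392
j=14: r + 13k = 5811.099 → ⌈·⌉ = 5812

358, 778, 1197, 1617, 2036, 2456, 2875, 3295, 3714, 4134, 4553, 4973, 5392, 5812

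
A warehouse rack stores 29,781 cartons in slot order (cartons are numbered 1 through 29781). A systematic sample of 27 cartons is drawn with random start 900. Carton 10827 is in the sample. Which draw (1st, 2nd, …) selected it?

10

k = 29781/27 = 1103
position = (10827 − 900)/1103 + 1 = 9927/1103 + 1 = 9 + 1 = 10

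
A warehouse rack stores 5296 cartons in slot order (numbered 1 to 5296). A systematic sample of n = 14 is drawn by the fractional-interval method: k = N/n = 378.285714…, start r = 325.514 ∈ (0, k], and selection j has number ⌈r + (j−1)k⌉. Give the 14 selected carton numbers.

j=1: r + 0k = 325.514 → ⌈·⌉ = 326
j=2: r + 1k = 703.799714… → ⌈·⌉ = 704
j=3: r + 2k = 1082.085428… → ⌈·⌉ = 1083
j=4: r + 3k = 1460.371142… → ⌈·⌉ = 1461
j=5: r + 4k = 1838.656857… → ⌈·⌉ = 1839
j=6: r + 5k = 2216.942571… → ⌈·⌉ = 2217
j=7: r + 6k = 2595.228285… → ⌈·⌉ = 2596
j=8: r + 7k = 2973.514 → ⌈·⌉ = 2974
j=9: r + 8k = 3351.799714… → ⌈·⌉ = 3352
j=10: r + 9k = 3730.085428… → ⌈·⌉ = 3731
j=11: r + 10k = 4108.371142… → ⌈·⌉ = 4109
j=12: r + 11k = 4486.656857… → ⌈·⌉ = 4487
j=13: r + 12k = 4864.942571… → ⌈·⌉ = 4865
j=14: r + 13k = 5243.228285… → ⌈·⌉ = 5244

326, 704, 1083, 1461, 1839, 2217, 2596, 2974, 3352, 3731, 4109, 4487, 4865, 5244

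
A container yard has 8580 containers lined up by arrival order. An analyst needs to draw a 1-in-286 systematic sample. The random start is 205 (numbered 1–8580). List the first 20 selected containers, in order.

container 1: 205
container 2: 205 + 286 = 491
container 3: 491 + 286 = 777
container 4: 777 + 286 = 1063
container 5: 1063 + 286 = 1349
container 6: 1349 + 286 = 1635
container 7: 1635 + 286 = 1921
container 8: 1921 + 286 = 2207
container 9: 2207 + 286 = 2493
container 10: 2493 + 286 = 2779
container 11: 2779 + 286 = 3065
container 12: 3065 + 286 = 3351
container 13: 3351 + 286 = 3637
container 14: 3637 + 286 = 3923
container 15: 3923 + 286 = 4209
container 16: 4209 + 286 = 4495
container 17: 4495 + 286 = 4781
container 18: 4781 + 286 = 5067
container 19: 5067 + 286 = 5353
container 20: 5353 + 286 = 5639

205, 491, 777, 1063, 1349, 1635, 1921, 2207, 2493, 2779, 3065, 3351, 3637, 3923, 4209, 4495, 4781, 5067, 5353, 5639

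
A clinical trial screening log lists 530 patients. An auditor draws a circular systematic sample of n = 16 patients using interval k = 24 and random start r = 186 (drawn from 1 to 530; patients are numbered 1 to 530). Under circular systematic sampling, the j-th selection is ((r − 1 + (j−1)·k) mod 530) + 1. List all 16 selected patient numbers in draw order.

Selection 1: 186
Selection 2: 186 + 24 = 210
Selection 3: 210 + 24 = 234
Selection 4: 234 + 24 = 258
Selection 5: 258 + 24 = 282
Selection 6: 282 + 24 = 306
Selection 7: 306 + 24 = 330
Selection 8: 330 + 24 = 354
Selection 9: 354 + 24 = 378
Selection 10: 378 + 24 = 402
Selection 11: 402 + 24 = 426
Selection 12: 426 + 24 = 450
Selection 13: 450 + 24 = 474
Selection 14: 474 + 24 = 498
Selection 15: 498 + 24 = 522
Selection 16: 522 + 24 = 546 → 546 − 530 = 16

186, 210, 234, 258, 282, 306, 330, 354, 378, 402, 426, 450, 474, 498, 522, 16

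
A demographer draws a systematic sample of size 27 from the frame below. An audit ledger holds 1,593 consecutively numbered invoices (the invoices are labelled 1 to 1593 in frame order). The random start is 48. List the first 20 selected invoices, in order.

k = N/n = 1593/27 = 59
invoice 1: 48
invoice 2: 48 + 59 = 107
invoice 3: 107 + 59 = 166
invoice 4: 166 + 59 = 225
invoice 5: 225 + 59 = 284
invoice 6: 284 + 59 = 343
invoice 7: 343 + 59 = 402
invoice 8: 402 + 59 = 461
invoice 9: 461 + 59 = 520
invoice 10: 520 + 59 = 579
invoice 11: 579 + 59 = 638
invoice 12: 638 + 59 = 697
invoice 13: 697 + 59 = 756
invoice 14: 756 + 59 = 815
invoice 15: 815 + 59 = 874
invoice 16: 874 + 59 = 933
invoice 17: 933 + 59 = 992
invoice 18: 992 + 59 = 1051
invoice 19: 1051 + 59 = 1110
invoice 20: 1110 + 59 = 1169

48, 107, 166, 225, 284, 343, 402, 461, 520, 579, 638, 697, 756, 815, 874, 933, 992, 1051, 1110, 1169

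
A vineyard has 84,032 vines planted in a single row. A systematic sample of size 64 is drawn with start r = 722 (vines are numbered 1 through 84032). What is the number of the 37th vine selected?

47990

k = 84032/64 = 1313
37th selection = r + (37−1)·k = 722 + 36×1313 = 722 + 47268 = 47990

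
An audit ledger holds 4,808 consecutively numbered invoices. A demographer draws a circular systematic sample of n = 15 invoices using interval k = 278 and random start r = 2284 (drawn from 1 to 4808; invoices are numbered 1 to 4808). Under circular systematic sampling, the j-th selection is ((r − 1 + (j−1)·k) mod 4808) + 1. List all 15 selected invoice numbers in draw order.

Selection 1: 2284
Selection 2: 2284 + 278 = 2562
Selection 3: 2562 + 278 = 2840
Selection 4: 2840 + 278 = 3118
Selection 5: 3118 + 278 = 3396
Selection 6: 3396 + 278 = 3674
Selection 7: 3674 + 278 = 3952
Selection 8: 3952 + 278 = 4230
Selection 9: 4230 + 278 = 4508
Selection 10: 4508 + 278 = 4786
Selection 11: 4786 + 278 = 5064 → 5064 − 4808 = 256
Selection 12: 256 + 278 = 534
Selection 13: 534 + 278 = 812
Selection 14: 812 + 278 = 1090
Selection 15: 1090 + 278 = 1368

2284, 2562, 2840, 3118, 3396, 3674, 3952, 4230, 4508, 4786, 256, 534, 812, 1090, 1368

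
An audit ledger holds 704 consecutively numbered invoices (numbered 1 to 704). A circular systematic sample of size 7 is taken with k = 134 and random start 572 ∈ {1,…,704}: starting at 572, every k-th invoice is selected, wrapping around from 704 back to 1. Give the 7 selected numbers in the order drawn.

Selection 1: 572
Selection 2: 572 + 134 = 706 → 706 − 704 = 2
Selection 3: 2 + 134 = 136
Selection 4: 136 + 134 = 270
Selection 5: 270 + 134 = 404
Selection 6: 404 + 134 = 538
Selection 7: 538 + 134 = 672

572, 2, 136, 270, 404, 538, 672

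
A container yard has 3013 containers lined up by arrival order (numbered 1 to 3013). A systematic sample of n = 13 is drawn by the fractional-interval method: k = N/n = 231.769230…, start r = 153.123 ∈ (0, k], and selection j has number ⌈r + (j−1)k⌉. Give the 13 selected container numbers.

j=1: r + 0k = 153.123 → ⌈·⌉ = 154
j=2: r + 1k = 384.892230… → ⌈·⌉ = 385
j=3: r + 2k = 616.661461… → ⌈·⌉ = 617
j=4: r + 3k = 848.430692… → ⌈·⌉ = 849
j=5: r + 4k = 1080.199923… → ⌈·⌉ = 1081
j=6: r + 5k = 1311.969153… → ⌈·⌉ = 1312
j=7: r + 6k = 1543.738384… → ⌈·⌉ = 1544
j=8: r + 7k = 1775.507615… → ⌈·⌉ = 1776
j=9: r + 8k = 2007.276846… → ⌈·⌉ = 2008
j=10: r + 9k = 2239.046076… → ⌈·⌉ = 2240
j=11: r + 10k = 2470.815307… → ⌈·⌉ = 2471
j=12: r + 11k = 2702.584538… → ⌈·⌉ = 2703
j=13: r + 12k = 2934.353769… → ⌈·⌉ = 2935

154, 385, 617, 849, 1081, 1312, 1544, 1776, 2008, 2240, 2471, 2703, 2935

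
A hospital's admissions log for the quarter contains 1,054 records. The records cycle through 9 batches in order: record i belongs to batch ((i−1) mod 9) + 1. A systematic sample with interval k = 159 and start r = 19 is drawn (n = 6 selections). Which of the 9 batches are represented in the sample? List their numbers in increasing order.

1, 4, 7

Consecutive selections differ by k = 159, so their batch numbers differ by 159 mod 9 = 6.
gcd(159, 9) = 3, so the sample visits 9/3 = 3 distinct residues mod 9.
Start 19 is batch 1; the batches hit are 1, 4, 7.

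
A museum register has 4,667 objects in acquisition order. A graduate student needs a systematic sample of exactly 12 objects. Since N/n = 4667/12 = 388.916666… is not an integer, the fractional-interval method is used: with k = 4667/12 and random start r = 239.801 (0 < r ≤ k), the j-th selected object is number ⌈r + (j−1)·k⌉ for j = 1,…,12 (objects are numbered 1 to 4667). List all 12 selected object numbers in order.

240, 629, 1018, 1407, 1796, 2185, 2574, 2963, 3352, 3741, 4129, 4518

j=1: r + 0k = 239.801 → ⌈·⌉ = 240
j=2: r + 1k = 628.717666… → ⌈·⌉ = 629
j=3: r + 2k = 1017.634333… → ⌈·⌉ = 1018
j=4: r + 3k = 1406.551 → ⌈·⌉ = 1407
j=5: r + 4k = 1795.467666… → ⌈·⌉ = 1796
j=6: r + 5k = 2184.384333… → ⌈·⌉ = 2185
j=7: r + 6k = 2573.301 → ⌈·⌉ = 2574
j=8: r + 7k = 2962.217666… → ⌈·⌉ = 2963
j=9: r + 8k = 3351.134333… → ⌈·⌉ = 3352
j=10: r + 9k = 3740.051 → ⌈·⌉ = 3741
j=11: r + 10k = 4128.967666… → ⌈·⌉ = 4129
j=12: r + 11k = 4517.884333… → ⌈·⌉ = 4518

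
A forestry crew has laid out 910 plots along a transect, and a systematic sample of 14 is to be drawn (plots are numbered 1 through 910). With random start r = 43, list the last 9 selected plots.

k = N/n = 910/14 = 65
6th selection = 43 + 5×65 = 368
7th: 368 + 65 = 433
8th: 433 + 65 = 498
9th: 498 + 65 = 563
10th: 563 + 65 = 628
11th: 628 + 65 = 693
12th: 693 + 65 = 758
13th: 758 + 65 = 823
14th: 823 + 65 = 888

368, 433, 498, 563, 628, 693, 758, 823, 888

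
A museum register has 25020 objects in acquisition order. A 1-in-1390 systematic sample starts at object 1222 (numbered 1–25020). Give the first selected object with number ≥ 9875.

k = 1390
Steps past start: ⌈(9875 − 1222)/1390⌉ = ⌈8653/1390⌉ = 7
Selected object: 1222 + 7×1390 = 10952

10952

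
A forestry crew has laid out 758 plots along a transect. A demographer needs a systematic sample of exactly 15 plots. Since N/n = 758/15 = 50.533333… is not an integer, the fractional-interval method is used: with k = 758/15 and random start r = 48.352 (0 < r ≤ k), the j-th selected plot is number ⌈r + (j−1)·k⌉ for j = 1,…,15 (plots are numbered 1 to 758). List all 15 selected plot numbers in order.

49, 99, 150, 200, 251, 302, 352, 403, 453, 504, 554, 605, 655, 706, 756

j=1: r + 0k = 48.352 → ⌈·⌉ = 49
j=2: r + 1k = 98.885333… → ⌈·⌉ = 99
j=3: r + 2k = 149.418666… → ⌈·⌉ = 150
j=4: r + 3k = 199.952 → ⌈·⌉ = 200
j=5: r + 4k = 250.485333… → ⌈·⌉ = 251
j=6: r + 5k = 301.018666… → ⌈·⌉ = 302
j=7: r + 6k = 351.552 → ⌈·⌉ = 352
j=8: r + 7k = 402.085333… → ⌈·⌉ = 403
j=9: r + 8k = 452.618666… → ⌈·⌉ = 453
j=10: r + 9k = 503.152 → ⌈·⌉ = 504
j=11: r + 10k = 553.685333… → ⌈·⌉ = 554
j=12: r + 11k = 604.218666… → ⌈·⌉ = 605
j=13: r + 12k = 654.752 → ⌈·⌉ = 655
j=14: r + 13k = 705.285333… → ⌈·⌉ = 706
j=15: r + 14k = 755.818666… → ⌈·⌉ = 756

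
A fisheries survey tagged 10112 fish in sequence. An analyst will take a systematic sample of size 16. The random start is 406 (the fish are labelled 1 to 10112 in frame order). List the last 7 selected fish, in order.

6094, 6726, 7358, 7990, 8622, 9254, 9886

k = N/n = 10112/16 = 632
10th selection = 406 + 9×632 = 6094
11th: 6094 + 632 = 6726
12th: 6726 + 632 = 7358
13th: 7358 + 632 = 7990
14th: 7990 + 632 = 8622
15th: 8622 + 632 = 9254
16th: 9254 + 632 = 9886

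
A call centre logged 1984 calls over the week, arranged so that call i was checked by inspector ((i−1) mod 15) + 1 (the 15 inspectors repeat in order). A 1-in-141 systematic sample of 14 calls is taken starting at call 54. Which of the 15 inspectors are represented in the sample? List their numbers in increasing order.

3, 6, 9, 12, 15

Consecutive selections differ by k = 141, so their inspector numbers differ by 141 mod 15 = 6.
gcd(141, 15) = 3, so the sample visits 15/3 = 5 distinct residues mod 15.
Start 54 is inspector 9; the inspectors hit are 3, 6, 9, 12, 15.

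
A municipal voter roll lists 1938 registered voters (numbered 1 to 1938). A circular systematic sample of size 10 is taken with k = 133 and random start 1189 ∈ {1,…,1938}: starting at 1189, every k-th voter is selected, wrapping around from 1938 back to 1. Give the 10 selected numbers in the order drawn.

Selection 1: 1189
Selection 2: 1189 + 133 = 1322
Selection 3: 1322 + 133 = 1455
Selection 4: 1455 + 133 = 1588
Selection 5: 1588 + 133 = 1721
Selection 6: 1721 + 133 = 1854
Selection 7: 1854 + 133 = 1987 → 1987 − 1938 = 49
Selection 8: 49 + 133 = 182
Selection 9: 182 + 133 = 315
Selection 10: 315 + 133 = 448

1189, 1322, 1455, 1588, 1721, 1854, 49, 182, 315, 448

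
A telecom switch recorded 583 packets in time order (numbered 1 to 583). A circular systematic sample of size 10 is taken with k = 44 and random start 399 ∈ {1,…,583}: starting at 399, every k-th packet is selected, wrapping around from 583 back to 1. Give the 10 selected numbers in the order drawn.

399, 443, 487, 531, 575, 36, 80, 124, 168, 212

Selection 1: 399
Selection 2: 399 + 44 = 443
Selection 3: 443 + 44 = 487
Selection 4: 487 + 44 = 531
Selection 5: 531 + 44 = 575
Selection 6: 575 + 44 = 619 → 619 − 583 = 36
Selection 7: 36 + 44 = 80
Selection 8: 80 + 44 = 124
Selection 9: 124 + 44 = 168
Selection 10: 168 + 44 = 212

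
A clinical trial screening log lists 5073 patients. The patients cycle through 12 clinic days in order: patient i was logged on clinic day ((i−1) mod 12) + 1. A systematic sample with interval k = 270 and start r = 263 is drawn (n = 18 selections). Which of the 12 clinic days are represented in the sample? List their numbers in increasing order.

Consecutive selections differ by k = 270, so their clinic day numbers differ by 270 mod 12 = 6.
gcd(270, 12) = 6, so the sample visits 12/6 = 2 distinct residues mod 12.
Start 263 is clinic day 11; the clinic days hit are 5, 11.

5, 11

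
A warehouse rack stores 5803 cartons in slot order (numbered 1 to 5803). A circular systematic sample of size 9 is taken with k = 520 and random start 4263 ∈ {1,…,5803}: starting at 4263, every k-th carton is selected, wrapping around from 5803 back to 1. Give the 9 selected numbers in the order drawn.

4263, 4783, 5303, 20, 540, 1060, 1580, 2100, 2620

Selection 1: 4263
Selection 2: 4263 + 520 = 4783
Selection 3: 4783 + 520 = 5303
Selection 4: 5303 + 520 = 5823 → 5823 − 5803 = 20
Selection 5: 20 + 520 = 540
Selection 6: 540 + 520 = 1060
Selection 7: 1060 + 520 = 1580
Selection 8: 1580 + 520 = 2100
Selection 9: 2100 + 520 = 2620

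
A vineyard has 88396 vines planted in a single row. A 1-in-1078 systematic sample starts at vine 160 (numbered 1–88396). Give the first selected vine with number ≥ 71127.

71308

k = 1078
Steps past start: ⌈(71127 − 160)/1078⌉ = ⌈70967/1078⌉ = 66
Selected vine: 160 + 66×1078 = 71308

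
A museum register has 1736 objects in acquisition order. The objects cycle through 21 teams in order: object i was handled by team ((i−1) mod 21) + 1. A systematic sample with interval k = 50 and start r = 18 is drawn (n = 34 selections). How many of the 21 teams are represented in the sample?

Consecutive selections differ by k = 50, so their team numbers differ by 50 mod 21 = 8.
gcd(50, 21) = 1, so the sample visits 21/1 = 21 distinct residues mod 21.
Start 18 is team 18; the teams hit are 1, 2, 3, 4, 5, 6, 7, 8, 9, 10, 11, 12, 13, 14, 15, 16, 17, 18, 19, 20, 21.

21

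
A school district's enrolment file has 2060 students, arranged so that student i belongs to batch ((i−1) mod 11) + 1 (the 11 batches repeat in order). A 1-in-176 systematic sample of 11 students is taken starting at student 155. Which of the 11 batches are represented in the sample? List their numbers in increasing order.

1

Consecutive selections differ by k = 176, so their batch numbers differ by 176 mod 11 = 0.
gcd(176, 11) = 11, so the sample visits 11/11 = 1 distinct residues mod 11.
Start 155 is batch 1; the batches hit are 1.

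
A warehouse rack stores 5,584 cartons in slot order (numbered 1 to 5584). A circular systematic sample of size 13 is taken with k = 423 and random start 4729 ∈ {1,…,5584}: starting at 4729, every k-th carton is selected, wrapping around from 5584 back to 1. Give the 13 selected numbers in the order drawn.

Selection 1: 4729
Selection 2: 4729 + 423 = 5152
Selection 3: 5152 + 423 = 5575
Selection 4: 5575 + 423 = 5998 → 5998 − 5584 = 414
Selection 5: 414 + 423 = 837
Selection 6: 837 + 423 = 1260
Selection 7: 1260 + 423 = 1683
Selection 8: 1683 + 423 = 2106
Selection 9: 2106 + 423 = 2529
Selection 10: 2529 + 423 = 2952
Selection 11: 2952 + 423 = 3375
Selection 12: 3375 + 423 = 3798
Selection 13: 3798 + 423 = 4221

4729, 5152, 5575, 414, 837, 1260, 1683, 2106, 2529, 2952, 3375, 3798, 4221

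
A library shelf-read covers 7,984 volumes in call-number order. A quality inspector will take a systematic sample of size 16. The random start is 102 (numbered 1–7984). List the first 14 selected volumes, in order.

k = N/n = 7984/16 = 499
volume 1: 102
volume 2: 102 + 499 = 601
volume 3: 601 + 499 = 1100
volume 4: 1100 + 499 = 1599
volume 5: 1599 + 499 = 2098
volume 6: 2098 + 499 = 2597
volume 7: 2597 + 499 = 3096
volume 8: 3096 + 499 = 3595
volume 9: 3595 + 499 = 4094
volume 10: 4094 + 499 = 4593
volume 11: 4593 + 499 = 5092
volume 12: 5092 + 499 = 5591
volume 13: 5591 + 499 = 6090
volume 14: 6090 + 499 = 6589

102, 601, 1100, 1599, 2098, 2597, 3096, 3595, 4094, 4593, 5092, 5591, 6090, 6589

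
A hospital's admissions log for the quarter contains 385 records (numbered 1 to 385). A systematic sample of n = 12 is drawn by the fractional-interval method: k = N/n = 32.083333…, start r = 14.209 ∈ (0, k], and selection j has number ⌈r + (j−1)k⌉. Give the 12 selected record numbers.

j=1: r + 0k = 14.209 → ⌈·⌉ = 15
j=2: r + 1k = 46.292333… → ⌈·⌉ = 47
j=3: r + 2k = 78.375666… → ⌈·⌉ = 79
j=4: r + 3k = 110.459 → ⌈·⌉ = 111
j=5: r + 4k = 142.542333… → ⌈·⌉ = 143
j=6: r + 5k = 174.625666… → ⌈·⌉ = 175
j=7: r + 6k = 206.709 → ⌈·⌉ = 207
j=8: r + 7k = 238.792333… → ⌈·⌉ = 239
j=9: r + 8k = 270.875666… → ⌈·⌉ = 271
j=10: r + 9k = 302.959 → ⌈·⌉ = 303
j=11: r + 10k = 335.042333… → ⌈·⌉ = 336
j=12: r + 11k = 367.125666… → ⌈·⌉ = 368

15, 47, 79, 111, 143, 175, 207, 239, 271, 303, 336, 368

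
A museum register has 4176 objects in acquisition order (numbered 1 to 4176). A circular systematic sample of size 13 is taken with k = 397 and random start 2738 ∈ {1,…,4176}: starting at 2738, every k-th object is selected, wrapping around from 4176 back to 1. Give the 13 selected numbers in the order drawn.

2738, 3135, 3532, 3929, 150, 547, 944, 1341, 1738, 2135, 2532, 2929, 3326

Selection 1: 2738
Selection 2: 2738 + 397 = 3135
Selection 3: 3135 + 397 = 3532
Selection 4: 3532 + 397 = 3929
Selection 5: 3929 + 397 = 4326 → 4326 − 4176 = 150
Selection 6: 150 + 397 = 547
Selection 7: 547 + 397 = 944
Selection 8: 944 + 397 = 1341
Selection 9: 1341 + 397 = 1738
Selection 10: 1738 + 397 = 2135
Selection 11: 2135 + 397 = 2532
Selection 12: 2532 + 397 = 2929
Selection 13: 2929 + 397 = 3326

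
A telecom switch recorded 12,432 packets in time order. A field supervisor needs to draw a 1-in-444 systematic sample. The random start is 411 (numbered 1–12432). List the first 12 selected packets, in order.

411, 855, 1299, 1743, 2187, 2631, 3075, 3519, 3963, 4407, 4851, 5295

packet 1: 411
packet 2: 411 + 444 = 855
packet 3: 855 + 444 = 1299
packet 4: 1299 + 444 = 1743
packet 5: 1743 + 444 = 2187
packet 6: 2187 + 444 = 2631
packet 7: 2631 + 444 = 3075
packet 8: 3075 + 444 = 3519
packet 9: 3519 + 444 = 3963
packet 10: 3963 + 444 = 4407
packet 11: 4407 + 444 = 4851
packet 12: 4851 + 444 = 5295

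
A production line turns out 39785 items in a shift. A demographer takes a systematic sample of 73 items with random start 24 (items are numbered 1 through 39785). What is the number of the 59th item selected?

k = 39785/73 = 545
59th selection = r + (59−1)·k = 24 + 58×545 = 24 + 31610 = 31634

31634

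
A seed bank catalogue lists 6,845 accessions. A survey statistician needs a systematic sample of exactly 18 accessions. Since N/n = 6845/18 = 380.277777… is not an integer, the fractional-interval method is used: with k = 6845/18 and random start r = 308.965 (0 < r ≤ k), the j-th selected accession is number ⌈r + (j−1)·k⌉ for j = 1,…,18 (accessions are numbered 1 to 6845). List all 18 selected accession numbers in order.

j=1: r + 0k = 308.965 → ⌈·⌉ = 309
j=2: r + 1k = 689.242777… → ⌈·⌉ = 690
j=3: r + 2k = 1069.520555… → ⌈·⌉ = 1070
j=4: r + 3k = 1449.798333… → ⌈·⌉ = 1450
j=5: r + 4k = 1830.076111… → ⌈·⌉ = 1831
j=6: r + 5k = 2210.353888… → ⌈·⌉ = 2211
j=7: r + 6k = 2590.631666… → ⌈·⌉ = 2591
j=8: r + 7k = 2970.909444… → ⌈·⌉ = 2971
j=9: r + 8k = 3351.187222… → ⌈·⌉ = 3352
j=10: r + 9k = 3731.465 → ⌈·⌉ = 3732
j=11: r + 10k = 4111.742777… → ⌈·⌉ = 4112
j=12: r + 11k = 4492.020555… → ⌈·⌉ = 4493
j=13: r + 12k = 4872.298333… → ⌈·⌉ = 4873
j=14: r + 13k = 5252.576111… → ⌈·⌉ = 5253
j=15: r + 14k = 5632.853888… → ⌈·⌉ = 5633
j=16: r + 15k = 6013.131666… → ⌈·⌉ = 6014
j=17: r + 16k = 6393.409444… → ⌈·⌉ = 6394
j=18: r + 17k = 6773.687222… → ⌈·⌉ = 6774

309, 690, 1070, 1450, 1831, 2211, 2591, 2971, 3352, 3732, 4112, 4493, 4873, 5253, 5633, 6014, 6394, 6774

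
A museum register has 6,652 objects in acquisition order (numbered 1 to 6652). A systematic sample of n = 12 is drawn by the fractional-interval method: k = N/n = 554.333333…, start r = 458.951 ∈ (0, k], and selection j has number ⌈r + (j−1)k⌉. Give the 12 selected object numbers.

j=1: r + 0k = 458.951 → ⌈·⌉ = 459
j=2: r + 1k = 1013.284333… → ⌈·⌉ = 1014
j=3: r + 2k = 1567.617666… → ⌈·⌉ = 1568
j=4: r + 3k = 2121.951 → ⌈·⌉ = 2122
j=5: r + 4k = 2676.284333… → ⌈·⌉ = 2677
j=6: r + 5k = 3230.617666… → ⌈·⌉ = 3231
j=7: r + 6k = 3784.951 → ⌈·⌉ = 3785
j=8: r + 7k = 4339.284333… → ⌈·⌉ = 4340
j=9: r + 8k = 4893.617666… → ⌈·⌉ = 4894
j=10: r + 9k = 5447.951 → ⌈·⌉ = 5448
j=11: r + 10k = 6002.284333… → ⌈·⌉ = 6003
j=12: r + 11k = 6556.617666… → ⌈·⌉ = 6557

459, 1014, 1568, 2122, 2677, 3231, 3785, 4340, 4894, 5448, 6003, 6557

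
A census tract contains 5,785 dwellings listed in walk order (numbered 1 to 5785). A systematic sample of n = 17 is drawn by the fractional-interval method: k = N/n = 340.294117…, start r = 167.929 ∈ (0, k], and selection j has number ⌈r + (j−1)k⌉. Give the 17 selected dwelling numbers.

168, 509, 849, 1189, 1530, 1870, 2210, 2550, 2891, 3231, 3571, 3912, 4252, 4592, 4933, 5273, 5613

j=1: r + 0k = 167.929 → ⌈·⌉ = 168
j=2: r + 1k = 508.223117… → ⌈·⌉ = 509
j=3: r + 2k = 848.517235… → ⌈·⌉ = 849
j=4: r + 3k = 1188.811352… → ⌈·⌉ = 1189
j=5: r + 4k = 1529.105470… → ⌈·⌉ = 1530
j=6: r + 5k = 1869.399588… → ⌈·⌉ = 1870
j=7: r + 6k = 2209.693705… → ⌈·⌉ = 2210
j=8: r + 7k = 2549.987823… → ⌈·⌉ = 2550
j=9: r + 8k = 2890.281941… → ⌈·⌉ = 2891
j=10: r + 9k = 3230.576058… → ⌈·⌉ = 3231
j=11: r + 10k = 3570.870176… → ⌈·⌉ = 3571
j=12: r + 11k = 3911.164294… → ⌈·⌉ = 3912
j=13: r + 12k = 4251.458411… → ⌈·⌉ = 4252
j=14: r + 13k = 4591.752529… → ⌈·⌉ = 4592
j=15: r + 14k = 4932.046647… → ⌈·⌉ = 4933
j=16: r + 15k = 5272.340764… → ⌈·⌉ = 5273
j=17: r + 16k = 5612.634882… → ⌈·⌉ = 5613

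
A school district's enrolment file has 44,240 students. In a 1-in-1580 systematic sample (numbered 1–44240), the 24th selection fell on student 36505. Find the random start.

165

k = 1580
r = 36505 − (24−1)×1580 = 36505 − 36340 = 165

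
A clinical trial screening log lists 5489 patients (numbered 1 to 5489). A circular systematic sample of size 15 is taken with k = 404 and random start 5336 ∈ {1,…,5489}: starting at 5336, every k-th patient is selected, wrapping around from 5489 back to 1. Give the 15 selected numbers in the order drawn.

5336, 251, 655, 1059, 1463, 1867, 2271, 2675, 3079, 3483, 3887, 4291, 4695, 5099, 14

Selection 1: 5336
Selection 2: 5336 + 404 = 5740 → 5740 − 5489 = 251
Selection 3: 251 + 404 = 655
Selection 4: 655 + 404 = 1059
Selection 5: 1059 + 404 = 1463
Selection 6: 1463 + 404 = 1867
Selection 7: 1867 + 404 = 2271
Selection 8: 2271 + 404 = 2675
Selection 9: 2675 + 404 = 3079
Selection 10: 3079 + 404 = 3483
Selection 11: 3483 + 404 = 3887
Selection 12: 3887 + 404 = 4291
Selection 13: 4291 + 404 = 4695
Selection 14: 4695 + 404 = 5099
Selection 15: 5099 + 404 = 5503 → 5503 − 5489 = 14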